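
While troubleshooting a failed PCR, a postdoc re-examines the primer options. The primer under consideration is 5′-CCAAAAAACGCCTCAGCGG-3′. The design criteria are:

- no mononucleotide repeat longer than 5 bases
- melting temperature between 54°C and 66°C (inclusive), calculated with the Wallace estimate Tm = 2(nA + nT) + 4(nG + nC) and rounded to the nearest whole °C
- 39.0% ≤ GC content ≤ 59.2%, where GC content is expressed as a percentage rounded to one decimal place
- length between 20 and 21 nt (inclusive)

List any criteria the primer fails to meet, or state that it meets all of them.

Fails: homopolymer run, length.

Base counts: A=7, T=1, G=4, C=7 (length 19).
homopolymer run: longest run = 6, exceeds 5 ✗
Tm: Tm = 2·8 + 4·11 = 60°C ✓
GC content: GC 11/19 = 57.9% ✓
length: length 19, outside 20–21 ✗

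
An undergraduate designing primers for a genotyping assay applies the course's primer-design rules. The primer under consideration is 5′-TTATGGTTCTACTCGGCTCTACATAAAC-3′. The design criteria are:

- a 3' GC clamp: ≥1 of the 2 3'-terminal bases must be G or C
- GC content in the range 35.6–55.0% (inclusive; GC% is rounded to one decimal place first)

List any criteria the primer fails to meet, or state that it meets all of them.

Base counts: A=7, T=10, G=4, C=7 (length 28).
GC clamp: 3' end AC has 1 G/C ✓
GC content: GC 11/28 = 39.3% ✓

Meets all criteria.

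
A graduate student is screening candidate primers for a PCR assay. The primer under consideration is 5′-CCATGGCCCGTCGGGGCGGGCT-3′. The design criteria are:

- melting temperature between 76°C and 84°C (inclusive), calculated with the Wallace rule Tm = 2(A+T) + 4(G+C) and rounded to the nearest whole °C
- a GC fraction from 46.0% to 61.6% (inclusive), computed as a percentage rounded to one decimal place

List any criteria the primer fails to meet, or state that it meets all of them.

Base counts: A=1, T=3, G=10, C=8 (length 22).
Tm: Tm = 2·4 + 4·18 = 80°C ✓
GC content: GC 18/22 = 81.8%, outside 46.0–61.6% ✗

Fails: GC content.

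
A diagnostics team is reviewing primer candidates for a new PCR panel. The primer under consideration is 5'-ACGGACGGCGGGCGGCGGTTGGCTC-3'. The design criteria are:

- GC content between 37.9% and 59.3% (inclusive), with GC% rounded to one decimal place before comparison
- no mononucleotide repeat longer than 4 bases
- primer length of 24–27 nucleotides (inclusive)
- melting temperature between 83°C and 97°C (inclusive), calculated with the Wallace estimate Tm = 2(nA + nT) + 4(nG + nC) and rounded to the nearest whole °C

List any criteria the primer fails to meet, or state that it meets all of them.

Fails: GC content.

Base counts: A=2, T=3, G=13, C=7 (length 25).
GC content: GC 20/25 = 80.0%, outside 37.9–59.3% ✗
homopolymer run: longest run = 3 ✓
length: length 25 ✓
Tm: Tm = 2·5 + 4·20 = 90°C ✓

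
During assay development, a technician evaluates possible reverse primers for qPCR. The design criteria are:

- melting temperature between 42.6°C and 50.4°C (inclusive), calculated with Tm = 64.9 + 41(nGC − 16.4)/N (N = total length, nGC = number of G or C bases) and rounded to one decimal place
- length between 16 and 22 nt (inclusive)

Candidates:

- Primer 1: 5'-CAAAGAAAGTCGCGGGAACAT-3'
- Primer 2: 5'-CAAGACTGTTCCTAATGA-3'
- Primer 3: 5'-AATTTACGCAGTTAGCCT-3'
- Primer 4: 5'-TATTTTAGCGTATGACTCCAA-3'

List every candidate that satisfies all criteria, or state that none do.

Primer 1 (21 nt, A=9 T=2 G=6 C=4): Tm = 64.9 + 41·(10 − 16.4)/21 = 52.4°C, outside 42.6–50.4°C ✗; length 21 ✓ — fails.
Primer 2 (18 nt, A=6 T=5 G=3 C=4): Tm = 64.9 + 41·(7 − 16.4)/18 = 43.5°C ✓; length 18 ✓ — passes.
Primer 3 (18 nt, A=5 T=6 G=3 C=4): Tm = 64.9 + 41·(7 − 16.4)/18 = 43.5°C ✓; length 18 ✓ — passes.
Primer 4 (21 nt, A=6 T=8 G=3 C=4): Tm = 64.9 + 41·(7 − 16.4)/21 = 46.5°C ✓; length 21 ✓ — passes.

Primer 2, Primer 3 and Primer 4.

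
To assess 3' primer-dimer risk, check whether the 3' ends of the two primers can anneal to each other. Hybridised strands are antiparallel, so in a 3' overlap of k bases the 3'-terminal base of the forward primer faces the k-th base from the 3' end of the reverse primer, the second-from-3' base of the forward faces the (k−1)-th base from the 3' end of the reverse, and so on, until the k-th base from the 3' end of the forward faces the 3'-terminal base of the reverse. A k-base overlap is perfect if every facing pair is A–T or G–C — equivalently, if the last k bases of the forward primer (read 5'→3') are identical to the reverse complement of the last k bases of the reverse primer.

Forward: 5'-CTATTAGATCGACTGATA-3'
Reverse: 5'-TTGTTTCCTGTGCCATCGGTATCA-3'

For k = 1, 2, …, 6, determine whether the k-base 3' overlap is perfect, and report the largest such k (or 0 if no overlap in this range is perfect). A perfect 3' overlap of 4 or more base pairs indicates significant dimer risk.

Last 6 bases (5'→3') — forward …CTGATA, reverse …GTATCA.
Reverse complement of the reverse primer's last 6 bases: TGATAC; its first k bases are the reverse complement of the reverse primer's last k bases, so a perfect k-base overlap needs the forward primer's last k bases to equal them.
Comparing (forward last k vs required): k=1: A vs T ✗; k=2: TA vs TG ✗; k=3: ATA vs TGA ✗; k=4: GATA vs TGAT ✗; k=5: TGATA vs TGATA ✓; k=6: CTGATA vs TGATAC ✗.
Only k = 5 is perfect, so the longest perfect 3' overlap is 5.

Longest perfect overlap: 5 complementary base pairs; significant dimer risk (threshold 4).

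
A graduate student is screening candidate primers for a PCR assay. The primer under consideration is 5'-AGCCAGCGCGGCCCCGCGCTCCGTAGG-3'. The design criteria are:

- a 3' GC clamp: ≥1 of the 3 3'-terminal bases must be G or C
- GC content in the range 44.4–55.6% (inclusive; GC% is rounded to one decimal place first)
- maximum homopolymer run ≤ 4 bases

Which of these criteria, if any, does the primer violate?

Base counts: A=3, T=2, G=10, C=12 (length 27).
GC clamp: 3' end AGG has 2 G/C ✓
GC content: GC 22/27 = 81.5%, outside 44.4–55.6% ✗
homopolymer run: longest run = 4 ✓

Fails: GC content.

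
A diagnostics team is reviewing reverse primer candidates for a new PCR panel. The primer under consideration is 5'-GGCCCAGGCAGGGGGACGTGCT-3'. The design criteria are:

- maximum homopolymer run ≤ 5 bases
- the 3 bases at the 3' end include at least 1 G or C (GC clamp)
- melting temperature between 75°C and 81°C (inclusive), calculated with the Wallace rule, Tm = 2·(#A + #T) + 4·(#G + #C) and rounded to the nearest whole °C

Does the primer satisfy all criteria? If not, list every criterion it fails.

Base counts: A=3, T=2, G=11, C=6 (length 22).
homopolymer run: longest run = 5 ✓
GC clamp: 3' end GCT has 2 G/C ✓
Tm: Tm = 2·5 + 4·17 = 78°C ✓

Meets all criteria.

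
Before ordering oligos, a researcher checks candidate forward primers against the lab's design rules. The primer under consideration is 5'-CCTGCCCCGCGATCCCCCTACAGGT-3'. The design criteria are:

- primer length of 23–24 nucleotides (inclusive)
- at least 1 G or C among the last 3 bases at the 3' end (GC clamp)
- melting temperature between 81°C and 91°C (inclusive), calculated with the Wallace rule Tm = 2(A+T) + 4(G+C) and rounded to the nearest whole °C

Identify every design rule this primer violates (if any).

Fails: length.

Base counts: A=3, T=4, G=5, C=13 (length 25).
length: length 25, outside 23–24 ✗
GC clamp: 3' end GGT has 2 G/C ✓
Tm: Tm = 2·7 + 4·18 = 86°C ✓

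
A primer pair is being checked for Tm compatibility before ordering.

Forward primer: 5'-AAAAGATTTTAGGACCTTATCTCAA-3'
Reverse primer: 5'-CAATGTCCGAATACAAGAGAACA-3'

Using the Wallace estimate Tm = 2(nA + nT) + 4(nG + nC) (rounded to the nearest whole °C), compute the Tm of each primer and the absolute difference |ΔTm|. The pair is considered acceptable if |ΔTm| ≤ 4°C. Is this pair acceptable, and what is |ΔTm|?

|ΔTm| = 0°C; the pair is acceptable.

Forward: A=10 T=8 G=3 C=4 → Tm = 2·18 + 4·7 = 64°C.
Reverse: A=11 T=3 G=4 C=5 → Tm = 2·14 + 4·9 = 64°C.
|ΔTm| = |64 − 64| = 0°C, ≤ 4°C.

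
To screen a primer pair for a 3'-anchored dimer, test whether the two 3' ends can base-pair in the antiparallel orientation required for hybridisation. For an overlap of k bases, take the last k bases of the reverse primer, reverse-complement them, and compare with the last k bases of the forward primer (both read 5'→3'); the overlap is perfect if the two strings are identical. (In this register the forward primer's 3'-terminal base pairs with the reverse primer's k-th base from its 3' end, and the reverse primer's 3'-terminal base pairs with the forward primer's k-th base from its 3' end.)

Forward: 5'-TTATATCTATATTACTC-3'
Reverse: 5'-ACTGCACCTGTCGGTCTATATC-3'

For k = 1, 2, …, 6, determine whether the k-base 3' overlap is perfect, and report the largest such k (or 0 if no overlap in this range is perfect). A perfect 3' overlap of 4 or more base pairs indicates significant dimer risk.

Longest perfect overlap: 0 complementary base pairs; below the dimer-risk threshold (threshold 4).

Last 6 bases (5'→3') — forward …TTACTC, reverse …TATATC.
Reverse complement of the reverse primer's last 6 bases: GATATA; its first k bases are the reverse complement of the reverse primer's last k bases, so a perfect k-base overlap needs the forward primer's last k bases to equal them.
Comparing (forward last k vs required): k=1: C vs G ✗; k=2: TC vs GA ✗; k=3: CTC vs GAT ✗; k=4: ACTC vs GATA ✗; k=5: TACTC vs GATAT ✗; k=6: TTACTC vs GATATA ✗.
No overlap length from 1 to 6 is perfect, so the longest perfect 3' overlap is 0.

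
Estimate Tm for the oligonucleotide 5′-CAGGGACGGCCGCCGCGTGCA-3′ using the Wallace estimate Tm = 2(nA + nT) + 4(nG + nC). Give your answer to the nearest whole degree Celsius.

Base counts: A=3, T=1, G=9, C=8 (length 21).
Tm = 2·(3+1) + 4·(9+8) = 2·4 + 4·17 = 8 + 68 = 76°C.

76°C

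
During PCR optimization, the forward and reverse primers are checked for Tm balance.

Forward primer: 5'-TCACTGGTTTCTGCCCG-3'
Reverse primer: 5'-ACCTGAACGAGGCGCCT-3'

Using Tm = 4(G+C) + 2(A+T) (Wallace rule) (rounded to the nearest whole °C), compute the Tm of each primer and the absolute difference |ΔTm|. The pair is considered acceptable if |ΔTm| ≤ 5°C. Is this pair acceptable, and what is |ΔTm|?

Forward: A=1 T=6 G=4 C=6 → Tm = 2·7 + 4·10 = 54°C.
Reverse: A=4 T=2 G=5 C=6 → Tm = 2·6 + 4·11 = 56°C.
|ΔTm| = |54 − 56| = 2°C, ≤ 5°C.

|ΔTm| = 2°C; the pair is acceptable.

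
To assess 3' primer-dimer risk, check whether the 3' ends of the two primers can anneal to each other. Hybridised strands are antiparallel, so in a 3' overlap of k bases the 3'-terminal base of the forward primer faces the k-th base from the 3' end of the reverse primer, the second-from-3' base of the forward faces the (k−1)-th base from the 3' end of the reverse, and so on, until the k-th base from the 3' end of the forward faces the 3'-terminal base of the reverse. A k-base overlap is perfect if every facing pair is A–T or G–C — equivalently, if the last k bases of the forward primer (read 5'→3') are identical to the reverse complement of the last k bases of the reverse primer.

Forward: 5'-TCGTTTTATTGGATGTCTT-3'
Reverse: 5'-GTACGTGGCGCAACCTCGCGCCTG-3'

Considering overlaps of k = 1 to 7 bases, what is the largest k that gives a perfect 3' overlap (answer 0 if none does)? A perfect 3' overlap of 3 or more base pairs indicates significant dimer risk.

Longest perfect overlap: 0 complementary base pairs; below the dimer-risk threshold (threshold 3).

Last 7 bases (5'→3') — forward …ATGTCTT, reverse …GCGCCTG.
Reverse complement of the reverse primer's last 7 bases: CAGGCGC; its first k bases are the reverse complement of the reverse primer's last k bases, so a perfect k-base overlap needs the forward primer's last k bases to equal them.
Comparing (forward last k vs required): k=1: T vs C ✗; k=2: TT vs CA ✗; k=3: CTT vs CAG ✗; k=4: TCTT vs CAGG ✗; k=5: GTCTT vs CAGGC ✗; k=6: TGTCTT vs CAGGCG ✗; k=7: ATGTCTT vs CAGGCGC ✗.
No overlap length from 1 to 7 is perfect, so the longest perfect 3' overlap is 0.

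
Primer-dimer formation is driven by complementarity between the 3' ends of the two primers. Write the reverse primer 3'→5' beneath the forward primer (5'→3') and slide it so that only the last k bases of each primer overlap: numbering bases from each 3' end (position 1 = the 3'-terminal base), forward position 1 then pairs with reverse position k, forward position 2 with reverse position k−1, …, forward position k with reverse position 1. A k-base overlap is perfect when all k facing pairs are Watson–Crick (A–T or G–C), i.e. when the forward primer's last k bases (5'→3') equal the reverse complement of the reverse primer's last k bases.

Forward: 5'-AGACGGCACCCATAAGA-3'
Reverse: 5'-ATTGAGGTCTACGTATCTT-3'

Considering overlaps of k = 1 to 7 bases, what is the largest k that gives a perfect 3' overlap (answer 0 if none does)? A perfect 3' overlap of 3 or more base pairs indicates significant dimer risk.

Longest perfect overlap: 4 complementary base pairs; significant dimer risk (threshold 3).

Last 7 bases (5'→3') — forward …CATAAGA, reverse …GTATCTT.
Reverse complement of the reverse primer's last 7 bases: AAGATAC; its first k bases are the reverse complement of the reverse primer's last k bases, so a perfect k-base overlap needs the forward primer's last k bases to equal them.
Comparing (forward last k vs required): k=1: A vs A ✓; k=2: GA vs AA ✗; k=3: AGA vs AAG ✗; k=4: AAGA vs AAGA ✓; k=5: TAAGA vs AAGAT ✗; k=6: ATAAGA vs AAGATA ✗; k=7: CATAAGA vs AAGATAC ✗.
Perfect overlaps at k = 1, 4; the largest is 4.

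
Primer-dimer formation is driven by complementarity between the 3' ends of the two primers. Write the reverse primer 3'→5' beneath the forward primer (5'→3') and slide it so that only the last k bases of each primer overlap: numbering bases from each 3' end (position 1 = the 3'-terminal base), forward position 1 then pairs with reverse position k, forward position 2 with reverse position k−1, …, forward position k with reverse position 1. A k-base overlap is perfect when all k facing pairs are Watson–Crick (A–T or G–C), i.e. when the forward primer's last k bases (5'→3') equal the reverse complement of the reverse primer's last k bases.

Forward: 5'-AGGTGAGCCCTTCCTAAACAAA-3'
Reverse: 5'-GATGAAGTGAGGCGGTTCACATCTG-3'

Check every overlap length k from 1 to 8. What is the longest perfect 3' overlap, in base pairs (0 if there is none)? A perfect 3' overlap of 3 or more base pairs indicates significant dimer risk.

Longest perfect overlap: 0 complementary base pairs; below the dimer-risk threshold (threshold 3).

Last 8 bases (5'→3') — forward …TAAACAAA, reverse …CACATCTG.
Reverse complement of the reverse primer's last 8 bases: CAGATGTG; its first k bases are the reverse complement of the reverse primer's last k bases, so a perfect k-base overlap needs the forward primer's last k bases to equal them.
Comparing (forward last k vs required): k=1: A vs C ✗; k=2: AA vs CA ✗; k=3: AAA vs CAG ✗; k=4: CAAA vs CAGA ✗; k=5: ACAAA vs CAGAT ✗; k=6: AACAAA vs CAGATG ✗; k=7: AAACAAA vs CAGATGT ✗; k=8: TAAACAAA vs CAGATGTG ✗.
No overlap length from 1 to 8 is perfect, so the longest perfect 3' overlap is 0.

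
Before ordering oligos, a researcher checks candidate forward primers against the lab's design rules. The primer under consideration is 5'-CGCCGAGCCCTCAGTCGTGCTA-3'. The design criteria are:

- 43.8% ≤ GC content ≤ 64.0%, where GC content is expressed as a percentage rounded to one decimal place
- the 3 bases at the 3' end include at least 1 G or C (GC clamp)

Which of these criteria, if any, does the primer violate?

Fails: GC content.

Base counts: A=3, T=4, G=6, C=9 (length 22).
GC content: GC 15/22 = 68.2%, outside 43.8–64.0% ✗
GC clamp: 3' end CTA has 1 G/C ✓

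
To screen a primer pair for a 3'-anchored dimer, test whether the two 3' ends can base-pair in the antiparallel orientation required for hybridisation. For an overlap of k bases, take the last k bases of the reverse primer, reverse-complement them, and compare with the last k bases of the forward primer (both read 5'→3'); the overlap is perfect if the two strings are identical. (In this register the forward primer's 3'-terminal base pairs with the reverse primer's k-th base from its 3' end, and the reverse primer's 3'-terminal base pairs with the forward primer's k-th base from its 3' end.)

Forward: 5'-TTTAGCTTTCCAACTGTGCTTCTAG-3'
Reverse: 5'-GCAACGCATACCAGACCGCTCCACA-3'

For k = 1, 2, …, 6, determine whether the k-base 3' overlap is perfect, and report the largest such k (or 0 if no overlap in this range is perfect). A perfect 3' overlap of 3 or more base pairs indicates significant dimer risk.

Longest perfect overlap: 0 complementary base pairs; below the dimer-risk threshold (threshold 3).

Last 6 bases (5'→3') — forward …TTCTAG, reverse …TCCACA.
Reverse complement of the reverse primer's last 6 bases: TGTGGA; its first k bases are the reverse complement of the reverse primer's last k bases, so a perfect k-base overlap needs the forward primer's last k bases to equal them.
Comparing (forward last k vs required): k=1: G vs T ✗; k=2: AG vs TG ✗; k=3: TAG vs TGT ✗; k=4: CTAG vs TGTG ✗; k=5: TCTAG vs TGTGG ✗; k=6: TTCTAG vs TGTGGA ✗.
No overlap length from 1 to 6 is perfect, so the longest perfect 3' overlap is 0.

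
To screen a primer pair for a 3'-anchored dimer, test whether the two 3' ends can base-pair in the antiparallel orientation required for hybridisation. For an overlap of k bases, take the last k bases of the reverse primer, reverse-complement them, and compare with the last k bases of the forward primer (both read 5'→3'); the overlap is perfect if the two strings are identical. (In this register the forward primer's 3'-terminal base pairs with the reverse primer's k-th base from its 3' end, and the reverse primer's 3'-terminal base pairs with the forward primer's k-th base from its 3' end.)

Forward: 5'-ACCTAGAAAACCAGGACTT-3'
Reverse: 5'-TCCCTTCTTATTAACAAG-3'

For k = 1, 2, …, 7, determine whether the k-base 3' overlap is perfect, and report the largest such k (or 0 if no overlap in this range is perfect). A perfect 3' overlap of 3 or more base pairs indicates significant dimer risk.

Longest perfect overlap: 3 complementary base pairs; significant dimer risk (threshold 3).

Last 7 bases (5'→3') — forward …AGGACTT, reverse …TAACAAG.
Reverse complement of the reverse primer's last 7 bases: CTTGTTA; its first k bases are the reverse complement of the reverse primer's last k bases, so a perfect k-base overlap needs the forward primer's last k bases to equal them.
Comparing (forward last k vs required): k=1: T vs C ✗; k=2: TT vs CT ✗; k=3: CTT vs CTT ✓; k=4: ACTT vs CTTG ✗; k=5: GACTT vs CTTGT ✗; k=6: GGACTT vs CTTGTT ✗; k=7: AGGACTT vs CTTGTTA ✗.
Only k = 3 is perfect, so the longest perfect 3' overlap is 3.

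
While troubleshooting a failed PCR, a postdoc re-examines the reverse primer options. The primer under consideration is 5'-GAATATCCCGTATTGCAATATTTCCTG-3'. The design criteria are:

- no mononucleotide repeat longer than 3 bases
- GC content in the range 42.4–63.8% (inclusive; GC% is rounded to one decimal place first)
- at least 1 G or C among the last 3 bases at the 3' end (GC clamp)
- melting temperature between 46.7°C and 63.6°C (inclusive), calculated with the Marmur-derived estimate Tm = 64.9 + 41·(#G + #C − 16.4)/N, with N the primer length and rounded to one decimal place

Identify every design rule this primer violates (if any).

Fails: GC content.

Base counts: A=7, T=10, G=4, C=6 (length 27).
homopolymer run: longest run = 3 ✓
GC content: GC 10/27 = 37.0%, outside 42.4–63.8% ✗
GC clamp: 3' end CTG has 2 G/C ✓
Tm: Tm = 64.9 + 41·(10 − 16.4)/27 = 55.2°C ✓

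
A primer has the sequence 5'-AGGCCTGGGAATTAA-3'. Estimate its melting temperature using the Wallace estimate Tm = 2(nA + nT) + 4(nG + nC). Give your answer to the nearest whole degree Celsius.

Base counts: A=5, T=3, G=5, C=2 (length 15).
Tm = 2·(5+3) + 4·(5+2) = 2·8 + 4·7 = 16 + 28 = 44°C.

44°C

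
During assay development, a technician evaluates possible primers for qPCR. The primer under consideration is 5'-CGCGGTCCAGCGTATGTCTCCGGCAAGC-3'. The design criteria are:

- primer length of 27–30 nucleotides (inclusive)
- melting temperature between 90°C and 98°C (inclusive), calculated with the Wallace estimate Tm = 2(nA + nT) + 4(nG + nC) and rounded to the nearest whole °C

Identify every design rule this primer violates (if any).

Meets all criteria.

Base counts: A=4, T=5, G=9, C=10 (length 28).
length: length 28 ✓
Tm: Tm = 2·9 + 4·19 = 94°C ✓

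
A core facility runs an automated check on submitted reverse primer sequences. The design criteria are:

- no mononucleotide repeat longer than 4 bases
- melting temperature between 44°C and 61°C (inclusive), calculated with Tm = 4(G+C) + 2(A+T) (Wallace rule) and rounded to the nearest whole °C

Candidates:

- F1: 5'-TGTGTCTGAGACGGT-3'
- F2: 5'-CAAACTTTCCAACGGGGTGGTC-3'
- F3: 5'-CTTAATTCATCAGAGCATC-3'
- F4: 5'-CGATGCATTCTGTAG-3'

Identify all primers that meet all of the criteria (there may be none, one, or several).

F1, F3 and F4.

F1 (15 nt, A=2 T=5 G=6 C=2): longest run = 2 ✓; Tm = 2·7 + 4·8 = 46°C ✓ — passes.
F2 (22 nt, A=5 T=5 G=6 C=6): longest run = 4 ✓; Tm = 2·10 + 4·12 = 68°C, outside 44–61°C ✗ — fails.
F3 (19 nt, A=6 T=6 G=2 C=5): longest run = 2 ✓; Tm = 2·12 + 4·7 = 52°C ✓ — passes.
F4 (15 nt, A=3 T=5 G=4 C=3): longest run = 2 ✓; Tm = 2·8 + 4·7 = 44°C ✓ — passes.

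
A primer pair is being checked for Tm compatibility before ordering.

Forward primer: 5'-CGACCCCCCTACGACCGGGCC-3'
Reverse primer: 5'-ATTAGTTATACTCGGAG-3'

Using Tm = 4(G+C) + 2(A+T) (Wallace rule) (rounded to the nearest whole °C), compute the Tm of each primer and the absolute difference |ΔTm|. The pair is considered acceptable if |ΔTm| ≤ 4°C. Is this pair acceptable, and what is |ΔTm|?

Forward: A=3 T=1 G=5 C=12 → Tm = 2·4 + 4·17 = 76°C.
Reverse: A=5 T=6 G=4 C=2 → Tm = 2·11 + 4·6 = 46°C.
|ΔTm| = |76 − 46| = 30°C, > 4°C.

|ΔTm| = 30°C; the pair is not acceptable.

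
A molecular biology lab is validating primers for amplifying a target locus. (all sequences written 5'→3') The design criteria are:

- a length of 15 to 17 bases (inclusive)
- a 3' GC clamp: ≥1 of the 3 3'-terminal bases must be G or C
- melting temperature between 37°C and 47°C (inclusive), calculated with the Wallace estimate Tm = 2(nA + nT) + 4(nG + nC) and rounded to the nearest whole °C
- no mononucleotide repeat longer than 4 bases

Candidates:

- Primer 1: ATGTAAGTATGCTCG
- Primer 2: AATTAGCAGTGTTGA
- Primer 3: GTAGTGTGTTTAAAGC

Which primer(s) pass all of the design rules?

Primer 1, Primer 2 and Primer 3.

Primer 1 (15 nt, A=4 T=5 G=4 C=2): length 15 ✓; 3' end TCG has 2 G/C ✓; Tm = 2·9 + 4·6 = 42°C ✓; longest run = 2 ✓ — passes.
Primer 2 (15 nt, A=5 T=5 G=4 C=1): length 15 ✓; 3' end TGA has 1 G/C ✓; Tm = 2·10 + 4·5 = 40°C ✓; longest run = 2 ✓ — passes.
Primer 3 (16 nt, A=4 T=6 G=5 C=1): length 16 ✓; 3' end AGC has 2 G/C ✓; Tm = 2·10 + 4·6 = 44°C ✓; longest run = 3 ✓ — passes.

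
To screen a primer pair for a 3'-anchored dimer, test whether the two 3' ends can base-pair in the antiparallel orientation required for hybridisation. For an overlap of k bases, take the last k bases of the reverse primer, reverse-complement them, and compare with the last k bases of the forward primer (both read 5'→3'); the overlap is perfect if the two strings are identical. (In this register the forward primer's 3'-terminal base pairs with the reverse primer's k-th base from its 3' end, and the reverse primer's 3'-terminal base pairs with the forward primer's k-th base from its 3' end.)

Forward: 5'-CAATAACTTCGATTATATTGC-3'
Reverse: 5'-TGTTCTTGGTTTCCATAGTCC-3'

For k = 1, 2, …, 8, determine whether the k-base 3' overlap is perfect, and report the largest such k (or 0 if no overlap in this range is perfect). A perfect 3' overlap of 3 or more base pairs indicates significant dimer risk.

Last 8 bases (5'→3') — forward …TATATTGC, reverse …CATAGTCC.
Reverse complement of the reverse primer's last 8 bases: GGACTATG; its first k bases are the reverse complement of the reverse primer's last k bases, so a perfect k-base overlap needs the forward primer's last k bases to equal them.
Comparing (forward last k vs required): k=1: C vs G ✗; k=2: GC vs GG ✗; k=3: TGC vs GGA ✗; k=4: TTGC vs GGAC ✗; k=5: ATTGC vs GGACT ✗; k=6: TATTGC vs GGACTA ✗; k=7: ATATTGC vs GGACTAT ✗; k=8: TATATTGC vs GGACTATG ✗.
No overlap length from 1 to 8 is perfect, so the longest perfect 3' overlap is 0.

Longest perfect overlap: 0 complementary base pairs; below the dimer-risk threshold (threshold 3).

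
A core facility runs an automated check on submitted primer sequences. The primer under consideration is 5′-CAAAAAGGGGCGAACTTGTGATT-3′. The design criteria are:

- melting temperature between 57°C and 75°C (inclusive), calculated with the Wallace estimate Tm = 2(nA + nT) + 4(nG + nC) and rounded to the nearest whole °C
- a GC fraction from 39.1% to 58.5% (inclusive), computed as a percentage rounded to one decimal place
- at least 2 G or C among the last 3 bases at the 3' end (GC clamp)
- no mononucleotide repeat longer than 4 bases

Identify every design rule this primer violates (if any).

Base counts: A=8, T=5, G=7, C=3 (length 23).
Tm: Tm = 2·13 + 4·10 = 66°C ✓
GC content: GC 10/23 = 43.5% ✓
GC clamp: 3' end ATT has 0 G/C, need ≥2 ✗
homopolymer run: longest run = 5, exceeds 4 ✗

Fails: GC clamp, homopolymer run.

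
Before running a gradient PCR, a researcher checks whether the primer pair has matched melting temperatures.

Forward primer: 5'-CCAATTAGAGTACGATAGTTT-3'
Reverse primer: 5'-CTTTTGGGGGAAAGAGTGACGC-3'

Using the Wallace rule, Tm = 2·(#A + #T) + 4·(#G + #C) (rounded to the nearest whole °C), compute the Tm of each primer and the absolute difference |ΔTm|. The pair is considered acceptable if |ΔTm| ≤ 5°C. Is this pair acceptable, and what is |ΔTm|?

Forward: A=7 T=7 G=4 C=3 → Tm = 2·14 + 4·7 = 56°C.
Reverse: A=5 T=5 G=9 C=3 → Tm = 2·10 + 4·12 = 68°C.
|ΔTm| = |56 − 68| = 12°C, > 5°C.

|ΔTm| = 12°C; the pair is not acceptable.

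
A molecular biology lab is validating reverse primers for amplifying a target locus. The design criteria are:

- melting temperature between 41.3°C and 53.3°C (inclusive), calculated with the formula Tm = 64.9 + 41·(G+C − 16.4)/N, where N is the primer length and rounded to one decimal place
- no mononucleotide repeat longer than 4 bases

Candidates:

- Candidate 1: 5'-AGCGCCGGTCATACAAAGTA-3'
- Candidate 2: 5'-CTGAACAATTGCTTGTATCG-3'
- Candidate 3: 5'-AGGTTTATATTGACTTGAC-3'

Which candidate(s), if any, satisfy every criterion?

Candidate 1, Candidate 2 and Candidate 3.

Candidate 1 (20 nt, A=7 T=3 G=5 C=5): Tm = 64.9 + 41·(10 − 16.4)/20 = 51.8°C ✓; longest run = 3 ✓ — passes.
Candidate 2 (20 nt, A=5 T=7 G=4 C=4): Tm = 64.9 + 41·(8 − 16.4)/20 = 47.7°C ✓; longest run = 2 ✓ — passes.
Candidate 3 (19 nt, A=5 T=8 G=4 C=2): Tm = 64.9 + 41·(6 − 16.4)/19 = 42.5°C ✓; longest run = 3 ✓ — passes.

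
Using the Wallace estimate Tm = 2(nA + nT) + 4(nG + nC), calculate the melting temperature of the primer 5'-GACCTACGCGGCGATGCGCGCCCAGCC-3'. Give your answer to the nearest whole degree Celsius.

96°C

Base counts: A=4, T=2, G=9, C=12 (length 27).
Tm = 2·(4+2) + 4·(9+12) = 2·6 + 4·21 = 12 + 84 = 96°C.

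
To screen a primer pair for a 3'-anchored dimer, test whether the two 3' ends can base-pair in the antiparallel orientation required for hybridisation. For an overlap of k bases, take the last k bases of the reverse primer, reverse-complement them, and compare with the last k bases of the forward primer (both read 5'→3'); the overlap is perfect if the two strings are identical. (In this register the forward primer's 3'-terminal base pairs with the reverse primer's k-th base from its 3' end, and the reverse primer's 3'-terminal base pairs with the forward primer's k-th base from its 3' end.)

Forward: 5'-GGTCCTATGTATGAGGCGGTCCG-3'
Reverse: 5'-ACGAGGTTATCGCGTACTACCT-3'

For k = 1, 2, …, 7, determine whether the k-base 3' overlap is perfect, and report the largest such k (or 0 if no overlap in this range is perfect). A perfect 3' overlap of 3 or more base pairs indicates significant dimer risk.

Last 7 bases (5'→3') — forward …CGGTCCG, reverse …ACTACCT.
Reverse complement of the reverse primer's last 7 bases: AGGTAGT; its first k bases are the reverse complement of the reverse primer's last k bases, so a perfect k-base overlap needs the forward primer's last k bases to equal them.
Comparing (forward last k vs required): k=1: G vs A ✗; k=2: CG vs AG ✗; k=3: CCG vs AGG ✗; k=4: TCCG vs AGGT ✗; k=5: GTCCG vs AGGTA ✗; k=6: GGTCCG vs AGGTAG ✗; k=7: CGGTCCG vs AGGTAGT ✗.
No overlap length from 1 to 7 is perfect, so the longest perfect 3' overlap is 0.

Longest perfect overlap: 0 complementary base pairs; below the dimer-risk threshold (threshold 3).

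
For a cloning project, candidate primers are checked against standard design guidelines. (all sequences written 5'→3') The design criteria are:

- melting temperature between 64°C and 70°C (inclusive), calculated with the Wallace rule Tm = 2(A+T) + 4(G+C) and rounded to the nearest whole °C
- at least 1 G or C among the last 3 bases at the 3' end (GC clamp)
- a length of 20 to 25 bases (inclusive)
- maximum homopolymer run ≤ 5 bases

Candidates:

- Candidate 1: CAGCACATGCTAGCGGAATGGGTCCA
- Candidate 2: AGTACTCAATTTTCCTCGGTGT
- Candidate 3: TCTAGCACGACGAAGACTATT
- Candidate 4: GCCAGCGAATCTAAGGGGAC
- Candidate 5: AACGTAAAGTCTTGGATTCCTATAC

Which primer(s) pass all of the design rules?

Candidate 4 and Candidate 5.

Candidate 1 (26 nt, A=7 T=4 G=8 C=7): Tm = 2·11 + 4·15 = 82°C, outside 64–70°C ✗; 3' end CCA has 2 G/C ✓; length 26, outside 20–25 ✗; longest run = 3 ✓ — fails.
Candidate 2 (22 nt, A=4 T=9 G=4 C=5): Tm = 2·13 + 4·9 = 62°C, outside 64–70°C ✗; 3' end TGT has 1 G/C ✓; length 22 ✓; longest run = 4 ✓ — fails.
Candidate 3 (21 nt, A=7 T=5 G=4 C=5): Tm = 2·12 + 4·9 = 60°C, outside 64–70°C ✗; 3' end ATT has 0 G/C, need ≥1 ✗; length 21 ✓; longest run = 2 ✓ — fails.
Candidate 4 (20 nt, A=6 T=2 G=7 C=5): Tm = 2·8 + 4·12 = 64°C ✓; 3' end GAC has 2 G/C ✓; length 20 ✓; longest run = 4 ✓ — passes.
Candidate 5 (25 nt, A=8 T=8 G=4 C=5): Tm = 2·16 + 4·9 = 68°C ✓; 3' end TAC has 1 G/C ✓; length 25 ✓; longest run = 3 ✓ — passes.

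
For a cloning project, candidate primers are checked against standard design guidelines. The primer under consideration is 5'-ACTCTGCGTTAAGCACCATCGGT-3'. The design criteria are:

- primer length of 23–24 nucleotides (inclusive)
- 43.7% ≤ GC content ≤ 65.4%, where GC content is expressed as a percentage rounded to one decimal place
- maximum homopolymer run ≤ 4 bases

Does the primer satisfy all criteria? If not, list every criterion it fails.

Meets all criteria.

Base counts: A=5, T=6, G=5, C=7 (length 23).
length: length 23 ✓
GC content: GC 12/23 = 52.2% ✓
homopolymer run: longest run = 2 ✓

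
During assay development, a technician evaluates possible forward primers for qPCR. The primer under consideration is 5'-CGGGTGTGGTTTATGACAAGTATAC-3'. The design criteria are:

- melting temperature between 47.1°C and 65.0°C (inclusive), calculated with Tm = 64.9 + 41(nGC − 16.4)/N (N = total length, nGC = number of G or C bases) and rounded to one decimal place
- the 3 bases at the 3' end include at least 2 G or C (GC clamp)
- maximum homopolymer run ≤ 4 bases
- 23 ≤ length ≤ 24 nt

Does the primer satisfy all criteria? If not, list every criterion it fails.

Base counts: A=6, T=8, G=8, C=3 (length 25).
Tm: Tm = 64.9 + 41·(11 − 16.4)/25 = 56.0°C ✓
GC clamp: 3' end TAC has 1 G/C, need ≥2 ✗
homopolymer run: longest run = 3 ✓
length: length 25, outside 23–24 ✗

Fails: GC clamp, length.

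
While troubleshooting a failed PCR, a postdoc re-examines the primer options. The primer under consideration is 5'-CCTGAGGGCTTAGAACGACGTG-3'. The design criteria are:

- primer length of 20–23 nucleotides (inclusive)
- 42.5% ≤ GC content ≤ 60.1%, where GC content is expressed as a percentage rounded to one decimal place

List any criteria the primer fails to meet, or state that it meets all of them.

Meets all criteria.

Base counts: A=5, T=4, G=8, C=5 (length 22).
length: length 22 ✓
GC content: GC 13/22 = 59.1% ✓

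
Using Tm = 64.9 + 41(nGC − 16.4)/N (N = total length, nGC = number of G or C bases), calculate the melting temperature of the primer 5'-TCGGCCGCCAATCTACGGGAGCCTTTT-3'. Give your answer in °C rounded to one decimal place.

Base counts: A=4, T=7, G=7, C=9; G+C = 16, N = 27.
Tm = 64.9 + 41·(16 − 16.4)/27 = 64.9 + -16.40/27 = 64.3°C.

64.3°C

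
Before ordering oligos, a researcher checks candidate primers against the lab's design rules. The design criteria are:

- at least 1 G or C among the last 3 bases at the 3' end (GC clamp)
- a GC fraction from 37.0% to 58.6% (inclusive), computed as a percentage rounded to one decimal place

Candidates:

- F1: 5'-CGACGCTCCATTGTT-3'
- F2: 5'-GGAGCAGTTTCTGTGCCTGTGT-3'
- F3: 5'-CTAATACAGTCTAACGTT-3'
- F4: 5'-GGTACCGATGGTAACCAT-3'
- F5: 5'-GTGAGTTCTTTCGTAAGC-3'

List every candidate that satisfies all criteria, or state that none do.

F1, F2, F4 and F5.

F1 (15 nt, A=2 T=5 G=3 C=5): 3' end GTT has 1 G/C ✓; GC 8/15 = 53.3% ✓ — passes.
F2 (22 nt, A=2 T=8 G=8 C=4): 3' end TGT has 1 G/C ✓; GC 12/22 = 54.5% ✓ — passes.
F3 (18 nt, A=6 T=6 G=2 C=4): 3' end GTT has 1 G/C ✓; GC 6/18 = 33.3%, outside 37.0–58.6% ✗ — fails.
F4 (18 nt, A=5 T=4 G=5 C=4): 3' end CAT has 1 G/C ✓; GC 9/18 = 50.0% ✓ — passes.
F5 (18 nt, A=3 T=7 G=5 C=3): 3' end AGC has 2 G/C ✓; GC 8/18 = 44.4% ✓ — passes.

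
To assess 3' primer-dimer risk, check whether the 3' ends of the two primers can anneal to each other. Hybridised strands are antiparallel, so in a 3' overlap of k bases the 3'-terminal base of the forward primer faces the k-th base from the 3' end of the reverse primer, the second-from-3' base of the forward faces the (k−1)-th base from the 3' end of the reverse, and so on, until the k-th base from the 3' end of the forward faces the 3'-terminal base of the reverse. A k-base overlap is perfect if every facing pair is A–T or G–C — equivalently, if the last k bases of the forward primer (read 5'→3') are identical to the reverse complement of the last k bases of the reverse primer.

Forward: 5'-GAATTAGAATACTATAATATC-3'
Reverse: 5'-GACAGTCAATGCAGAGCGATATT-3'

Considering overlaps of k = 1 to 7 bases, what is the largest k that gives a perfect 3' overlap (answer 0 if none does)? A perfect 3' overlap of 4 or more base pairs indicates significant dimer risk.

Last 7 bases (5'→3') — forward …TAATATC, reverse …CGATATT.
Reverse complement of the reverse primer's last 7 bases: AATATCG; its first k bases are the reverse complement of the reverse primer's last k bases, so a perfect k-base overlap needs the forward primer's last k bases to equal them.
Comparing (forward last k vs required): k=1: C vs A ✗; k=2: TC vs AA ✗; k=3: ATC vs AAT ✗; k=4: TATC vs AATA ✗; k=5: ATATC vs AATAT ✗; k=6: AATATC vs AATATC ✓; k=7: TAATATC vs AATATCG ✗.
Only k = 6 is perfect, so the longest perfect 3' overlap is 6.

Longest perfect overlap: 6 complementary base pairs; significant dimer risk (threshold 4).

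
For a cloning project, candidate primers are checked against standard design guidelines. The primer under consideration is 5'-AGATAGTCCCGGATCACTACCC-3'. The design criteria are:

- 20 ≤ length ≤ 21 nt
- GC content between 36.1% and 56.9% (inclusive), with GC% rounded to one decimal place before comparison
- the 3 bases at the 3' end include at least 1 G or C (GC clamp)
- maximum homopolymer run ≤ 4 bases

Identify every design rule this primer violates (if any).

Base counts: A=6, T=4, G=4, C=8 (length 22).
length: length 22, outside 20–21 ✗
GC content: GC 12/22 = 54.5% ✓
GC clamp: 3' end CCC has 3 G/C ✓
homopolymer run: longest run = 3 ✓

Fails: length.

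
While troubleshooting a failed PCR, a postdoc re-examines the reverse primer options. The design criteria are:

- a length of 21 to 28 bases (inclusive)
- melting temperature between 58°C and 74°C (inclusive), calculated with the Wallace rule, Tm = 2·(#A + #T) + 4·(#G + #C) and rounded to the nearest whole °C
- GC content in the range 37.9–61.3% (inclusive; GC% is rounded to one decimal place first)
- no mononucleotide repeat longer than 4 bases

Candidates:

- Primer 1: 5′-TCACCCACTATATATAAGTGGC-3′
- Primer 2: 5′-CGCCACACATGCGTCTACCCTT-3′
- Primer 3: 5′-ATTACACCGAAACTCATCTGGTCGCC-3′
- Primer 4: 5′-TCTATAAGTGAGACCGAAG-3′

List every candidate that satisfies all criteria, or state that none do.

Primer 1 and Primer 2.

Primer 1 (22 nt, A=7 T=6 G=3 C=6): length 22 ✓; Tm = 2·13 + 4·9 = 62°C ✓; GC 9/22 = 40.9% ✓; longest run = 3 ✓ — passes.
Primer 2 (22 nt, A=4 T=5 G=3 C=10): length 22 ✓; Tm = 2·9 + 4·13 = 70°C ✓; GC 13/22 = 59.1% ✓; longest run = 3 ✓ — passes.
Primer 3 (26 nt, A=7 T=6 G=4 C=9): length 26 ✓; Tm = 2·13 + 4·13 = 78°C, outside 58–74°C ✗; GC 13/26 = 50.0% ✓; longest run = 3 ✓ — fails.
Primer 4 (19 nt, A=7 T=4 G=5 C=3): length 19, outside 21–28 ✗; Tm = 2·11 + 4·8 = 54°C, outside 58–74°C ✗; GC 8/19 = 42.1% ✓; longest run = 2 ✓ — fails.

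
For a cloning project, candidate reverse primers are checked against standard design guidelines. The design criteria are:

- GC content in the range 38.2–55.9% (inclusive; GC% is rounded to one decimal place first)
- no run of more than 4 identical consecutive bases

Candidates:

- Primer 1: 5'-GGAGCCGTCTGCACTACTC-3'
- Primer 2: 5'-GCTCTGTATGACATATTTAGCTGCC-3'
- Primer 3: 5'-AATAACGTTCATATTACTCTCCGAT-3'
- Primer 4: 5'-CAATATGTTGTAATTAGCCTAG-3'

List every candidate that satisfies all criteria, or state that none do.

Primer 2 only.

Primer 1 (19 nt, A=3 T=4 G=5 C=7): GC 12/19 = 63.2%, outside 38.2–55.9% ✗; longest run = 2 ✓ — fails.
Primer 2 (25 nt, A=5 T=9 G=5 C=6): GC 11/25 = 44.0% ✓; longest run = 3 ✓ — passes.
Primer 3 (25 nt, A=8 T=9 G=2 C=6): GC 8/25 = 32.0%, outside 38.2–55.9% ✗; longest run = 2 ✓ — fails.
Primer 4 (22 nt, A=7 T=8 G=4 C=3): GC 7/22 = 31.8%, outside 38.2–55.9% ✗; longest run = 2 ✓ — fails.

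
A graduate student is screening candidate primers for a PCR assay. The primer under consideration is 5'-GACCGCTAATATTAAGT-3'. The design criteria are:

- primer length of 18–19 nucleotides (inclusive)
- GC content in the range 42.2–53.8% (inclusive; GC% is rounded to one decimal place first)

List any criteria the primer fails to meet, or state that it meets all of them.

Base counts: A=6, T=5, G=3, C=3 (length 17).
length: length 17, outside 18–19 ✗
GC content: GC 6/17 = 35.3%, outside 42.2–53.8% ✗

Fails: length, GC content.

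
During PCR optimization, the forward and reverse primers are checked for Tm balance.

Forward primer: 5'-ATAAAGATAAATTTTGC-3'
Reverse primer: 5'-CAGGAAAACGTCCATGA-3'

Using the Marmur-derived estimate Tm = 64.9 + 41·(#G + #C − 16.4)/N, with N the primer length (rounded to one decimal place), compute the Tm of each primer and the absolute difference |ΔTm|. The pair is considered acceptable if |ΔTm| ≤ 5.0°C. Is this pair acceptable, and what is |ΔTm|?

|ΔTm| = 12.0°C; the pair is not acceptable.

Forward: G+C = 3, N = 17 → Tm = 64.9 + 41·(3 − 16.4)/17 = 32.6°C.
Reverse: G+C = 8, N = 17 → Tm = 64.9 + 41·(8 − 16.4)/17 = 44.6°C.
|ΔTm| = |32.6 − 44.6| = 12.0°C, > 5.0°C.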